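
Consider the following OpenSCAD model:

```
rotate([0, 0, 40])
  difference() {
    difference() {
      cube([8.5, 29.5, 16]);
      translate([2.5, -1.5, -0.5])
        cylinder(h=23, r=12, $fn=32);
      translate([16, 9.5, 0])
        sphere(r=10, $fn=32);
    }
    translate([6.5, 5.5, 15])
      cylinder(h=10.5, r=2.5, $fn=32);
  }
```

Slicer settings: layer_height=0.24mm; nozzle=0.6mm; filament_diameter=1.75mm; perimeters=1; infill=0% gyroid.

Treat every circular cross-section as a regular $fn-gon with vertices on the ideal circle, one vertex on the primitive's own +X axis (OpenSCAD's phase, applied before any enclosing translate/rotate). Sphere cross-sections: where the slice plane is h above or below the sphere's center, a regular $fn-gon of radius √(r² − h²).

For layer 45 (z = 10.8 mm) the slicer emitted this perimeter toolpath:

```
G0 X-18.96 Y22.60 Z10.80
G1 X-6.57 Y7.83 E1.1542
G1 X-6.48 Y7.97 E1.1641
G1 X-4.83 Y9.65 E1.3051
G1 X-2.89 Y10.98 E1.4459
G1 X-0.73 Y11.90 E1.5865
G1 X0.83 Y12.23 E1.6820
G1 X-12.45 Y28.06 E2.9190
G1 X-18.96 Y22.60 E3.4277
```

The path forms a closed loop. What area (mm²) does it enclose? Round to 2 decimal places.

165.12 mm²

Apply the shoelace formula to the sequence of (X, Y) vertices; enclosed area = 165.12 mm².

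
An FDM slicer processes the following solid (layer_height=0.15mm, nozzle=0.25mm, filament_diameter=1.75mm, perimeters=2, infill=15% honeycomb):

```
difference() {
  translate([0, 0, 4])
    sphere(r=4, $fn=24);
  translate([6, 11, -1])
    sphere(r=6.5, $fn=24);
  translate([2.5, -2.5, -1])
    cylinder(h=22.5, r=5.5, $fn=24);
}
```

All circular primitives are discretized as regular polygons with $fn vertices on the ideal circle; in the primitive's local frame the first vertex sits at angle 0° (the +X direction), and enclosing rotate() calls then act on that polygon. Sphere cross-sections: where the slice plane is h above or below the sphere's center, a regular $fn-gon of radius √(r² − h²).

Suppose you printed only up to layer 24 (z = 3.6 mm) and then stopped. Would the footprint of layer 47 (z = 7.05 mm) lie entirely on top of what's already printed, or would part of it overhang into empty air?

Compare the two slices. At z = 3.6: the sphere: section is a regular 24-gon, circumradius = √(r²−h²) = √(4²−0.4²) = 3.980 (area = (24/2)·3.980²·sin(360°/24) = 49.20 mm²); the r=6.5 sphere at (6, 11) slices to a regular 24-gon of circumradius 4.592 (√(r²−h²) with h=4.6 from center) (area = (24/2)·4.592²·sin(360°/24) = 65.50 mm²); the r=5.5 cylinder at (2.5, -2.5) gives a regular 24-gon of circumradius 5.5 (constant along its height) (area = (24/2)·5.500²·sin(360°/24) = 93.95 mm²); Taking the first minus the rest: starting from the r=4 sphere (49.20 mm²), the r=6.5 sphere at (6, 11) misses the remaining region (no effect); the r=5.5 cylinder at (2.5, -2.5) partially overlaps it — only the 35.76 mm² overlap (of its 93.95 mm²) is removed, clipping the outline — area = 13.44 mm². At z = 7.05: the sphere: section is a regular 24-gon, circumradius = √(r²−h²) = √(4²−3.05²) = 2.588 (area = (24/2)·2.588²·sin(360°/24) = 20.80 mm²); the sphere at (6, 11) is not intersected at this z (|z−center|=8.050 > r=6.5); the r=5.5 cylinder at (2.5, -2.5) gives a regular 24-gon of circumradius 5.5 (constant along its height) (area = (24/2)·5.500²·sin(360°/24) = 93.95 mm²); Taking the first minus the rest: starting from the r=4 sphere (20.80 mm²), the r=5.5 cylinder at (2.5, -2.5) partially overlaps it — only the 18.90 mm² overlap (of its 93.95 mm²) is removed, clipping the outline — area = 1.90 mm². Checking containment: the cross-section at z = 7.05 is a subset of the cross-section at z = 3.6.

entirely on top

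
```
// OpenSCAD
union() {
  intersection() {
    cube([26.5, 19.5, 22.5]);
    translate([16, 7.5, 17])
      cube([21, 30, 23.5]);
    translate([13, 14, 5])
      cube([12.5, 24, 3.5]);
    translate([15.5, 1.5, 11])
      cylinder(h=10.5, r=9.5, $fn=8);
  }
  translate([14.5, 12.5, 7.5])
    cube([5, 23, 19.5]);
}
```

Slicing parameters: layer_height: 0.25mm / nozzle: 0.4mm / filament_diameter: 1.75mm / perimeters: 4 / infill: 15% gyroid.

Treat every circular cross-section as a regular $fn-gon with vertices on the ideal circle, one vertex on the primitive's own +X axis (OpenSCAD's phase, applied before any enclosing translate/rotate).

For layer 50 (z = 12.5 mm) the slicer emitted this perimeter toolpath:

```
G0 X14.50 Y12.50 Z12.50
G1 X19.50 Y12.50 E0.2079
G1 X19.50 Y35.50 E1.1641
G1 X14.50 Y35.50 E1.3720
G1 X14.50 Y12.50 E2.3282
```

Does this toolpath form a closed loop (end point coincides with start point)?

Start point (G0): (14.50, 12.50). End point (last G1): the path returns to the start — closed.

yes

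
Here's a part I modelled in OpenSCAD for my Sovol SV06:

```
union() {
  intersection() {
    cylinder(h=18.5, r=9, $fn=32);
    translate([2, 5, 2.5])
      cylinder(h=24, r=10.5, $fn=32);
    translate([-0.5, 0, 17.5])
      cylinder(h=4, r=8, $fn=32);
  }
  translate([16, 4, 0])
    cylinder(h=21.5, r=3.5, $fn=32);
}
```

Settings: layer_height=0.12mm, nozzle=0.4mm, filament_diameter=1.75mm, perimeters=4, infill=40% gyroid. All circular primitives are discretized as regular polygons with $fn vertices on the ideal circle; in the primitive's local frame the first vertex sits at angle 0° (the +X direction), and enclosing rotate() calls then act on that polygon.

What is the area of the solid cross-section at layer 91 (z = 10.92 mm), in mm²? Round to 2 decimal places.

At z = 10.92 mm: the r=9 cylinder contributes a regular 32-gon of circumradius 9 (area = (32/2)·9.000²·sin(360°/32) = 252.84 mm²); the cylinder at (2, 5): section is a regular 32-gon, circumradius r=10.5 (area = (32/2)·10.500²·sin(360°/32) = 344.14 mm²); the cylinder at (-0.5, 0) is absent (z outside [17.5, 21.5]); After intersecting: at least one operand is absent at this height, so nothing remains; the cylinder at (16, 4): section is a regular 32-gon, circumradius r=3.5 (area = (32/2)·3.500²·sin(360°/32) = 38.24 mm²); Combining (union): only the r=3.5 cylinder at (16, 4) is present, so the union is just that shape — area = 38.24 mm². Overall, the cross-section is a single solid region. Net area = 38.24 mm².

38.24 mm²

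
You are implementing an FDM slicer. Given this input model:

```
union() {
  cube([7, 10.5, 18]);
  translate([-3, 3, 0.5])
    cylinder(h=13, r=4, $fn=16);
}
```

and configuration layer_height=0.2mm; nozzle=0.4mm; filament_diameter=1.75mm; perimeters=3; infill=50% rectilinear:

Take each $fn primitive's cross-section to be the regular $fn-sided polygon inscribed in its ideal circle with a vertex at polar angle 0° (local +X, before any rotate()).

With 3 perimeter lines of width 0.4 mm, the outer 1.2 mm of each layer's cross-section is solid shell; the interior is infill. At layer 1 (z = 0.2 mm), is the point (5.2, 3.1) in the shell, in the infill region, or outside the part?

At z = 0.2 mm: the 7×10.5 cube contributes its full rectangle; the cylinder at (-3, 3) does not reach this height (z outside [0.5, 13.5]); Combining (union): only the 7×10.5 cube is present, so the union is just that shape — 1 connected region. Overall, the cross-section is a single solid region. The nearest boundary edge runs (7.00, 0.00)→(7.00, 10.50); distance from the point to it = 1.80 mm. The point is inside the cross-section and 1.80 mm from the nearest boundary — more than the 1.2 mm shell width (3 × 0.4), so it's in the infill interior.

infill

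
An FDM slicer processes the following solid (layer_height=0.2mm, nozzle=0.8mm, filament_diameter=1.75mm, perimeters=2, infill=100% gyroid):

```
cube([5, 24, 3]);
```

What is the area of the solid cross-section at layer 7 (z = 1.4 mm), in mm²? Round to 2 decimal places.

At z = 1.4 mm: the 5×24 cube contributes its full rectangle (area 120.00 mm²). Overall, the cross-section is a single solid region. Net area = 120.00 mm².

120.00 mm²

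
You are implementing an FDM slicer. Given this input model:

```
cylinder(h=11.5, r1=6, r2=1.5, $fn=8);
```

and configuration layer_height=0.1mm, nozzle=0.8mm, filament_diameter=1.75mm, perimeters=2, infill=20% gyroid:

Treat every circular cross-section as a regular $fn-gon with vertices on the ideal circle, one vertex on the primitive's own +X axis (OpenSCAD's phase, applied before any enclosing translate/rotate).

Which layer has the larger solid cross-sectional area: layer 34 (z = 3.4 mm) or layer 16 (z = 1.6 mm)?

layer 16 (z = 1.6 mm)

Layer 34 (z = 3.4): the cone (r1=6→r2=1.5) has section circumradius 4.670 here — a regular 8-gon (area = (8/2)·4.670²·sin(360°/8) = 61.67 mm²). So its area = 61.67 mm². Layer 16 (z = 1.6): the cone: at t=0.139 of its height the radius interpolates to r₁+(r₂−r₁)t = 5.374, giving a regular 8-gon of that circumradius (area = (8/2)·5.374²·sin(360°/8) = 81.68 mm²). So its area = 81.68 mm². Layer 16 is larger (81.68 vs 61.67 mm²).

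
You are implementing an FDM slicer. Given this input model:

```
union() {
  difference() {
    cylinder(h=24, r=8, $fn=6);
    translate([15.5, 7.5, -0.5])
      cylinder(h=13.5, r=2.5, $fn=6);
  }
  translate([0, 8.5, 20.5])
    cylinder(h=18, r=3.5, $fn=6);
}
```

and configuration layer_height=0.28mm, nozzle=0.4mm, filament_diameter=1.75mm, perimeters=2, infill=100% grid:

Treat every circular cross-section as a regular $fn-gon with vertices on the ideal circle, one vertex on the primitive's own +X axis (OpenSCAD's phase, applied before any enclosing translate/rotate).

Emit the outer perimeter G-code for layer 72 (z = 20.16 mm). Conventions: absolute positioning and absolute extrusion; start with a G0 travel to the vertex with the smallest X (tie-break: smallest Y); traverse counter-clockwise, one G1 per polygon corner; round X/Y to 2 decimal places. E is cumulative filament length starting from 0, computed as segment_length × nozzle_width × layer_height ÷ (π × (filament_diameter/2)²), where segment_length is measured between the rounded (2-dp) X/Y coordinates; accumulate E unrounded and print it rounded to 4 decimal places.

At z = 20.16 mm: the cylinder: section is a regular 6-gon, circumradius r=8; the cylinder at (15.5, 7.5) does not reach this height (z outside [-0.5, 13]); After the difference (first − rest): none of the subtracted shapes is present at this height, so the r=8 cylinder is unchanged — 1 connected region; the cylinder at (0, 8.5) is not intersected at this z (z outside [20.5, 38.5]); Taking the union: only the result so far is present, so the union is just that shape — 1 connected region. The outline is a single polygon with 6 vertices. Extrusion per mm of travel: 0.4 × 0.28 / (π × 0.875²) = 0.046564. Accumulating E over each segment gives final E = 2.2354.

G0 X-8.00 Y0.00 Z20.16
G1 X-4.00 Y-6.93 E0.3726
G1 X4.00 Y-6.93 E0.7451
G1 X8.00 Y0.00 E1.1177
G1 X4.00 Y6.93 E1.4903
G1 X-4.00 Y6.93 E1.8628
G1 X-8.00 Y0.00 E2.2354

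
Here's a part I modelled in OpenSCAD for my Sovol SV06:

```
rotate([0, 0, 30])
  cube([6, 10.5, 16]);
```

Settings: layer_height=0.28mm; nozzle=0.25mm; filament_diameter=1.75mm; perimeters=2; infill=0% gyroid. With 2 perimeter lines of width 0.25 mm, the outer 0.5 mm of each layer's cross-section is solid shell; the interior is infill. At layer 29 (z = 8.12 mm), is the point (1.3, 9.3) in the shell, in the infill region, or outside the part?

At z = 8.12 mm: the cube is present — its section is the full 6×10.5 rectangle; (whole slice rotated 30° about Z — lengths, areas and connectivity unchanged). Overall, the cross-section is a single solid region. Undo the 30° rotation: the query point maps to (5.776, 7.404) in the un-rotated model frame. The nearest boundary edge runs (6.00, 0.00)→(6.00, 10.50); distance from the point to it = 0.22 mm. The point is inside the cross-section, 0.22 mm from the nearest boundary — within the 0.5 mm shell band (2 × 0.25).

shell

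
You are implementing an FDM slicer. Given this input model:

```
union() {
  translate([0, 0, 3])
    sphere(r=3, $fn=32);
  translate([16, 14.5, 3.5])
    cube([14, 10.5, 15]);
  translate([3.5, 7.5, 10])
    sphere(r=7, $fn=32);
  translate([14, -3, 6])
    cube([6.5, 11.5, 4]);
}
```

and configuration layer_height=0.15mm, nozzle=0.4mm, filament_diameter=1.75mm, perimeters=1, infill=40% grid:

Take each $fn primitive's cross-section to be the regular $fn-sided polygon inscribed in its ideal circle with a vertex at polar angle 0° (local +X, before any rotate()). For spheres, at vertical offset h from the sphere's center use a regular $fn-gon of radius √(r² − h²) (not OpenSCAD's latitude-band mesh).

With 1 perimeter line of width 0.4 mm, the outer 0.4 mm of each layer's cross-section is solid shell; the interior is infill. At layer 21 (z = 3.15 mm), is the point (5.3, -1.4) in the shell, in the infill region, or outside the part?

outside

At z = 3.15 mm: the sphere: section is a regular 32-gon, circumradius = √(r²−h²) = √(3²−0.15²) = 2.996; the cube at (16, 14.5) is not intersected at this z (z outside [3.5, 18.5]); the r=7 sphere at (3.5, 7.5) contributes a regular 32-gon of circumradius √(7²−6.85²) = 1.441; the cube at (14, -3) does not reach this height (z outside [6, 10]); Taking the union: the 2 present regions are separate (no shared area or edge), so areas and boundary lengths simply add and each stays a separate island — 2 connected regions. Overall, the cross-section has 2 separate islands. The nearest boundary edge runs (2.94, -0.58)→(2.77, -1.15); distance from the point to it = 2.50 mm. The point is not inside any of the regions above, so it lies outside the cross-section (2.50 mm from the nearest boundary).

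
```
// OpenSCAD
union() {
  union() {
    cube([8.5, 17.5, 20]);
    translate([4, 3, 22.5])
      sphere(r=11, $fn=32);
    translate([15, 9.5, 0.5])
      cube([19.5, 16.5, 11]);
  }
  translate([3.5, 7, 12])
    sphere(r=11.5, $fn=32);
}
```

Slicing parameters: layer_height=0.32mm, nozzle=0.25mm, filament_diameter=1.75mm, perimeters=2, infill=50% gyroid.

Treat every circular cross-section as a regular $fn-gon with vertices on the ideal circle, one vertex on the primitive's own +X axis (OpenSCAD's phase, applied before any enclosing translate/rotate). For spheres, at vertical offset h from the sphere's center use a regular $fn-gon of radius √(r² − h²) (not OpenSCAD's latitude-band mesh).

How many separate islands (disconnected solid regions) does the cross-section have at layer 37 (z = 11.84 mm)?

1

At z = 11.84 mm: the 8.5×17.5 cube contributes its full rectangle; the r=11 sphere at (4, 3) slices to a regular 32-gon of circumradius 2.714 (√(r²−h²) with h=10.66 from center); the cube at (15, 9.5) is absent (z outside [0.5, 11.5]); Combining (union): the r=11 sphere at (4, 3) lies entirely inside the 8.5×17.5 cube, so the union is just the 8.5×17.5 cube — 1 connected region; the r=11.5 sphere at (3.5, 7) slices to a regular 32-gon of circumradius 11.499 (√(r²−h²) with h=0.16 from center); Taking the union: the regions partially overlap (shared area 148.71 mm²), so overlapping operands fuse into one piece — 1 connected region. Overall, the cross-section is a single solid region. Island count = 1.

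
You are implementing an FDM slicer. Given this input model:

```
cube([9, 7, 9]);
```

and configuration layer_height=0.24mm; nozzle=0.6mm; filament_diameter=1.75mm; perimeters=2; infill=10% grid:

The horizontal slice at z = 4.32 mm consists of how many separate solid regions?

At z = 4.32 mm: the 9×7 cube contributes its full rectangle. The result has 1 disconnected region.

1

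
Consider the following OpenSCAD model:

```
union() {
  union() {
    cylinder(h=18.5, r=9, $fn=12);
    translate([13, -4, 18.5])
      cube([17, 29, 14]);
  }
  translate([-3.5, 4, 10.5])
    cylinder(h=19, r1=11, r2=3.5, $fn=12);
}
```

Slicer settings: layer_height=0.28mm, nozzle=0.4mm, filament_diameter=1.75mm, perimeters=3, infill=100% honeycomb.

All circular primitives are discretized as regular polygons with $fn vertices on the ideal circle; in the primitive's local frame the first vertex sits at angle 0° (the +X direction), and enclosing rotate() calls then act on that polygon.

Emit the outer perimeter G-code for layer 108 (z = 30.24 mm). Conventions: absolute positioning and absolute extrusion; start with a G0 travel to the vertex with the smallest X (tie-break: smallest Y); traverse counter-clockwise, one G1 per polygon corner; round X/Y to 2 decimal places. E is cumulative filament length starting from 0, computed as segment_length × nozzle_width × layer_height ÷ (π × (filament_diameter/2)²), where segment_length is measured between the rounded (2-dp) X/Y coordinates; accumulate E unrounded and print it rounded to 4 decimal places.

G0 X13.00 Y-4.00 Z30.24
G1 X30.00 Y-4.00 E0.7916
G1 X30.00 Y25.00 E2.1420
G1 X13.00 Y25.00 E2.9335
G1 X13.00 Y-4.00 E4.2839

At z = 30.24 mm: the cylinder is absent (z outside [0, 18.5]); the cube at (13, -4) (footprint 17×29) is included at this height; Taking the union: only the 17×29 cube at (13, -4) is present, so the union is just that shape — 1 connected region; the cone at (-3.5, 4) is not intersected at this z (z outside [10.5, 29.5]); Taking the union: only the result so far is present, so the union is just that shape — 1 connected region. The outline is a single polygon with 4 vertices. Extrusion per mm of travel: 0.4 × 0.28 / (π × 0.875²) = 0.046564. Accumulating E over each segment gives final E = 4.2839.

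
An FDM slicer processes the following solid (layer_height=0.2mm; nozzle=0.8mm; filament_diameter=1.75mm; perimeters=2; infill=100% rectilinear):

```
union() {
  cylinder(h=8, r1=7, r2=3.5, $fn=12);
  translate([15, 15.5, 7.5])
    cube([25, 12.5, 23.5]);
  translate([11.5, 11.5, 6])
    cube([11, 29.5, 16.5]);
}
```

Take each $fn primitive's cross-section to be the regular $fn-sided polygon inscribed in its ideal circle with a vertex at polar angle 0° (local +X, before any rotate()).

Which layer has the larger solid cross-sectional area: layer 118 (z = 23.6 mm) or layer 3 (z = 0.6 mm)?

Layer 118 (z = 23.6): the cone is absent (z outside [0, 8]); the cube at (15, 15.5) (footprint 25×12.5) is included at this height (area 312.50 mm²); the cube at (11.5, 11.5) is not intersected at this z (z outside [6, 22.5]); Taking the union: only the 25×12.5 cube at (15, 15.5) is present, so the union is just that shape — area = 312.50 mm². So its area = 312.50 mm². Layer 3 (z = 0.6): the cone (r1=7→r2=3.5) has section circumradius 6.737 here — a regular 12-gon (area = (12/2)·6.737²·sin(360°/12) = 136.18 mm²); the cube at (15, 15.5) does not reach this height (z outside [7.5, 31]); the cube at (11.5, 11.5) is absent (z outside [6, 22.5]); Combining (union): only the cone is present, so the union is just that shape — area = 136.18 mm². So its area = 136.18 mm². Layer 118 is larger (312.50 vs 136.18 mm²).

layer 118 (z = 23.6 mm)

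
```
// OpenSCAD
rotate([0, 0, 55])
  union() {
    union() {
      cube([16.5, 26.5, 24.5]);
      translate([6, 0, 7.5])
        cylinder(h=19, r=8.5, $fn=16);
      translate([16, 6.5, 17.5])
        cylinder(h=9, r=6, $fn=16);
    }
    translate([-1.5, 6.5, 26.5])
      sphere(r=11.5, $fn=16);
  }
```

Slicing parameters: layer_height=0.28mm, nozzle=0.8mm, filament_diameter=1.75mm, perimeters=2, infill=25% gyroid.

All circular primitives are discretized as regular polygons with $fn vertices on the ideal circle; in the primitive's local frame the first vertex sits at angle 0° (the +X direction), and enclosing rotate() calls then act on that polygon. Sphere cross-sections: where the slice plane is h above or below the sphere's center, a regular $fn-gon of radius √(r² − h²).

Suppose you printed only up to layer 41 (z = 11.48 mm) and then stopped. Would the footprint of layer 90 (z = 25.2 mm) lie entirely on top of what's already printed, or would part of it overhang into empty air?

Compare the two slices. At z = 11.48: the 16.5×26.5 cube contributes its full rectangle (area 437.25 mm²); the r=8.5 cylinder at (6, 0) contributes a regular 16-gon of circumradius 8.5 (area = (16/2)·8.500²·sin(360°/16) = 221.19 mm²); the cylinder at (16, 6.5) is absent (z outside [17.5, 26.5]); Taking the union: the regions partially overlap — summed areas 658.44 mm² minus the doubly-counted overlap 100.95 mm² gives 557.49 mm² — area = 557.49 mm²; the sphere at (-1.5, 6.5) is not intersected at this z (|z−center|=15.020 > r=11.5); Combining (union): only that combined region is present, so the union is just that shape — area = 557.49 mm²; (whole slice rotated 55° about Z — lengths, areas and connectivity unchanged). At z = 25.2: the cube is absent (z outside [0, 24.5]); the cylinder at (6, 0): section is a regular 16-gon, circumradius r=8.5 (area = (16/2)·8.500²·sin(360°/16) = 221.19 mm²); the cylinder at (16, 6.5): section is a regular 16-gon, circumradius r=6 (area = (16/2)·6.000²·sin(360°/16) = 110.21 mm²); Taking the union: the regions partially overlap — summed areas 331.40 mm² minus the doubly-counted overlap 12.55 mm² gives 318.85 mm² — area = 318.85 mm²; the r=11.5 sphere at (-1.5, 6.5) slices to a regular 16-gon of circumradius 11.426 (√(r²−h²) with h=1.3 from center) (area = (16/2)·11.426²·sin(360°/16) = 399.71 mm²); Merging all regions: the regions partially overlap — summed areas 718.56 mm² minus the doubly-counted overlap 114.50 mm² gives 604.06 mm² — area = 604.06 mm²; (whole slice rotated 55° about Z — lengths, areas and connectivity unchanged). Checking containment: at z = 25.2 the cross-section extends beyond the z = 11.48 cross-section by about 264.12 mm².

part overhangs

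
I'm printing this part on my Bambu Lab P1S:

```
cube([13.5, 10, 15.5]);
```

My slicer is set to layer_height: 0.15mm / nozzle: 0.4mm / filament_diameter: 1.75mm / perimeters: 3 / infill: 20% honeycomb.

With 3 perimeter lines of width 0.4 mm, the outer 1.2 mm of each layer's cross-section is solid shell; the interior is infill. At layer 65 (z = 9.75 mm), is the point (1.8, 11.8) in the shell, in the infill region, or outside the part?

At z = 9.75 mm: the cube is present — its section is the full 13.5×10 rectangle. Overall, the cross-section is a single solid region. The nearest boundary edge runs (13.50, 10.00)→(0.00, 10.00); distance from the point to it = 1.80 mm. The point is not inside any of the regions above, so it lies outside the cross-section (1.80 mm from the nearest boundary).

outside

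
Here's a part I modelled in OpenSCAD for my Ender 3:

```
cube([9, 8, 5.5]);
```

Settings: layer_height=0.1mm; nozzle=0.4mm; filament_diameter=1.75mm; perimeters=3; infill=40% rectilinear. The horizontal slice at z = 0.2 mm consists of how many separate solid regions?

1

At z = 0.2 mm: the 9×8 cube contributes its full rectangle. The result has 1 disconnected region.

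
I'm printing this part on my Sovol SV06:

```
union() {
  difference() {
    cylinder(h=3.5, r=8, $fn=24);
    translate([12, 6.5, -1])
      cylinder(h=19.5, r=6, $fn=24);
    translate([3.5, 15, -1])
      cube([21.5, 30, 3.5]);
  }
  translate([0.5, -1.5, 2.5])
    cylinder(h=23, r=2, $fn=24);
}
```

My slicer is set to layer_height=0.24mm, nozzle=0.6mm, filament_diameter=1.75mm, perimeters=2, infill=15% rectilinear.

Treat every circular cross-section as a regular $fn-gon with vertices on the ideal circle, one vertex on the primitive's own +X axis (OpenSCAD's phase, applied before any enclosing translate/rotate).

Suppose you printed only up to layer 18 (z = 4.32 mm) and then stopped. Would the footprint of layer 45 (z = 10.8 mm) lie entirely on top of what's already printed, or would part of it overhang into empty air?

entirely on top

Compare the two slices. At z = 4.32: the cylinder is not intersected at this z (z outside [0, 3.5]); the cylinder at (12, 6.5): section is a regular 24-gon, circumradius r=6 (area = (24/2)·6.000²·sin(360°/24) = 111.81 mm²); the cube at (3.5, 15) is absent (z outside [-1, 2.5]); Subtracting the remaining from the first: the first operand is absent here, so nothing remains; the cylinder at (0.5, -1.5): section is a regular 24-gon, circumradius r=2 (area = (24/2)·2.000²·sin(360°/24) = 12.42 mm²); Taking the union: only the r=2 cylinder at (0.5, -1.5) is present, so the union is just that shape — area = 12.42 mm². At z = 10.8: the cylinder does not reach this height (z outside [0, 3.5]); the r=6 cylinder at (12, 6.5) contributes a regular 24-gon of circumradius 6 (area = (24/2)·6.000²·sin(360°/24) = 111.81 mm²); the cube at (3.5, 15) is absent (z outside [-1, 2.5]); Taking the first minus the rest: the first operand is absent here, so nothing remains; the r=2 cylinder at (0.5, -1.5) contributes a regular 24-gon of circumradius 2 (area = (24/2)·2.000²·sin(360°/24) = 12.42 mm²); Combining (union): only the r=2 cylinder at (0.5, -1.5) is present, so the union is just that shape — area = 12.42 mm². Checking containment: the cross-section at z = 10.8 is a subset of the cross-section at z = 4.32.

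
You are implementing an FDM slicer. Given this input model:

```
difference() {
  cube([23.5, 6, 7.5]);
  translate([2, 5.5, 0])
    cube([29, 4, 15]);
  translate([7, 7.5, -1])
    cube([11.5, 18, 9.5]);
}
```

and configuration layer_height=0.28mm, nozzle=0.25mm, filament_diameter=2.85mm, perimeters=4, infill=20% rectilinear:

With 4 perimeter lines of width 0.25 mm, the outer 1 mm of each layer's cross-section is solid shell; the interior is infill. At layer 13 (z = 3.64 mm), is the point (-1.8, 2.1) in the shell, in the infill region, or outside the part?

outside

At z = 3.64 mm: the cube (footprint 23.5×6) is included at this height; the cube at (2, 5.5) (footprint 29×4) is included at this height; the cube at (7, 7.5) (footprint 11.5×18) is included at this height; After the difference (first − rest): starting from the 23.5×6 cube, the 29×4 cube at (2, 5.5) partially overlaps it — only the 10.75 mm² overlap (of its 116.00 mm²) is removed, clipping the outline; the 11.5×18 cube at (7, 7.5) misses the remaining region (no effect) — 1 connected region. Overall, the cross-section is a single solid region. The nearest boundary edge runs (0.00, 0.00)→(0.00, 6.00); distance from the point to it = 1.80 mm. The point is not inside any of the regions above, so it lies outside the cross-section (1.80 mm from the nearest boundary).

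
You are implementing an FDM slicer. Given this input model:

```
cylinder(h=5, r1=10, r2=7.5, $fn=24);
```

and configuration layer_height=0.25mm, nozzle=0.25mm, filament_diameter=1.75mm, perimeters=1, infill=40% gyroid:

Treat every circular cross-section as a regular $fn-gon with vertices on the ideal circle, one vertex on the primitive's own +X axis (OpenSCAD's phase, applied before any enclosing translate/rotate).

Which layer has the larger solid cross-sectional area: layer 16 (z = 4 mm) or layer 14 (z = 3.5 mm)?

Layer 16 (z = 4): the cone: at t=0.800 of its height the radius interpolates to r₁+(r₂−r₁)t = 8.000, giving a regular 24-gon of that circumradius (area = (24/2)·8.000²·sin(360°/24) = 198.77 mm²). So its area = 198.77 mm². Layer 14 (z = 3.5): the cone (r1=10→r2=7.5) has section circumradius 8.250 here — a regular 24-gon (area = (24/2)·8.250²·sin(360°/24) = 211.39 mm²). So its area = 211.39 mm². Layer 14 is larger (211.39 vs 198.77 mm²).

layer 14 (z = 3.5 mm)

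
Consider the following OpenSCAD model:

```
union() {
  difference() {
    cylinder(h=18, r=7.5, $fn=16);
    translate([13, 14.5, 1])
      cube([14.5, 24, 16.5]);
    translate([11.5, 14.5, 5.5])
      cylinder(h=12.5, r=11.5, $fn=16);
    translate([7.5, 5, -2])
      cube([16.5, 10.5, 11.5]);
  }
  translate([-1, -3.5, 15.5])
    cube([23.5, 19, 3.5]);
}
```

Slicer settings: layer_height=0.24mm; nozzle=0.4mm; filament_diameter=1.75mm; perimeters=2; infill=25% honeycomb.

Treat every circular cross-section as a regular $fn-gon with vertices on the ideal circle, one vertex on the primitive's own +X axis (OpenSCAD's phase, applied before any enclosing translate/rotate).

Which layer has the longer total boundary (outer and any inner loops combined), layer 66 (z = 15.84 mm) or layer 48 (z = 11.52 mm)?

Layer 66 (z = 15.84): the cylinder: section is a regular 16-gon, circumradius r=7.5 (perimeter = 2·16·7.500·sin(180°/16) = 46.82 mm); the cube at (13, 14.5) is present — its section is the full 14.5×24 rectangle (perimeter 77.00 mm); the cylinder at (11.5, 14.5): section is a regular 16-gon, circumradius r=11.5 (perimeter = 2·16·11.500·sin(180°/16) = 71.79 mm); the cube at (7.5, 5) is not intersected at this z (z outside [-2, 9.5]); Subtracting the remaining from the first: starting from the r=7.5 cylinder, the 14.5×24 cube at (13, 14.5) misses the remaining region (no effect); the r=11.5 cylinder at (11.5, 14.5) partially overlaps it — only the 0.50 mm² overlap (of its 404.88 mm²) is removed, clipping the outline — boundary = 46.82 mm; the cube at (-1, -3.5) (footprint 23.5×19) is included at this height (perimeter 85.00 mm); Combining (union): the regions partially overlap (shared area 78.39 mm²), so the edge portions inside another operand are dropped and the merged outline is re-measured after clipping — boundary = 97.10 mm. So its perimeter = 97.10 mm. Layer 48 (z = 11.52): the cylinder: section is a regular 16-gon, circumradius r=7.5 (perimeter = 2·16·7.500·sin(180°/16) = 46.82 mm); the cube at (13, 14.5) (footprint 14.5×24) is included at this height (perimeter 77.00 mm); the cylinder at (11.5, 14.5): section is a regular 16-gon, circumradius r=11.5 (perimeter = 2·16·11.500·sin(180°/16) = 71.79 mm); the cube at (7.5, 5) is not intersected at this z (z outside [-2, 9.5]); After the difference (first − rest): starting from the r=7.5 cylinder, the 14.5×24 cube at (13, 14.5) misses the remaining region (no effect); the r=11.5 cylinder at (11.5, 14.5) partially overlaps it — only the 0.50 mm² overlap (of its 404.88 mm²) is removed, clipping the outline — boundary = 46.82 mm; the cube at (-1, -3.5) is absent (z outside [15.5, 19]); Merging all regions: only the result so far is present, so the union is just that shape — boundary = 46.82 mm. So its perimeter = 46.82 mm. Layer 66 is larger (97.10 vs 46.82 mm).

layer 66 (z = 15.84 mm)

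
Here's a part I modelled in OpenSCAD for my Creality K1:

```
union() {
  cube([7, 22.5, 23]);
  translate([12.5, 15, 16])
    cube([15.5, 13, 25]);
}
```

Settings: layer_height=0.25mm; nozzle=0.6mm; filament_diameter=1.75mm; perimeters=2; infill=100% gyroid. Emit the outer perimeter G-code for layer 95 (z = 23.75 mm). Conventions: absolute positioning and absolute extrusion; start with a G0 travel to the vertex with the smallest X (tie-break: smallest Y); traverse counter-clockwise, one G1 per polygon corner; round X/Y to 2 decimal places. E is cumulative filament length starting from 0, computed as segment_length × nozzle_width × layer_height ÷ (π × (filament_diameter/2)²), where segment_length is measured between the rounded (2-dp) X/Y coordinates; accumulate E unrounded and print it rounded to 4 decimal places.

G0 X12.50 Y15.00 Z23.75
G1 X28.00 Y15.00 E0.9666
G1 X28.00 Y28.00 E1.7773
G1 X12.50 Y28.00 E2.7440
G1 X12.50 Y15.00 E3.5547

At z = 23.75 mm: the cube is absent (z outside [0, 23]); the 15.5×13 cube at (12.5, 15) contributes its full rectangle; Combining (union): only the 15.5×13 cube at (12.5, 15) is present, so the union is just that shape — 1 connected region. The outline is a single polygon with 4 vertices. Extrusion per mm of travel: 0.6 × 0.25 / (π × 0.875²) = 0.062363. Accumulating E over each segment gives final E = 3.5547.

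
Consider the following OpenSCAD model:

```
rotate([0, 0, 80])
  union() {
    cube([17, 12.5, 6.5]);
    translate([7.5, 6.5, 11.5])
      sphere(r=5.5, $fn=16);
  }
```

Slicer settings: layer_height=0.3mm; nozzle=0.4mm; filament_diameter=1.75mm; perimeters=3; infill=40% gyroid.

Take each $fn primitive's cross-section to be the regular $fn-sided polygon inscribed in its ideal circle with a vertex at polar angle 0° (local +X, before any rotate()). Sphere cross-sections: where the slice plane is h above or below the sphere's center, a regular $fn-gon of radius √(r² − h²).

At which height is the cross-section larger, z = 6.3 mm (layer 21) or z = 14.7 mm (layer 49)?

Layer 21 (z = 6.3): the cube is present — its section is the full 17×12.5 rectangle (area 212.50 mm²); the r=5.5 sphere at (7.5, 6.5) slices to a regular 16-gon of circumradius 1.792 (√(r²−h²) with h=5.2 from center) (area = (16/2)·1.792²·sin(360°/16) = 9.83 mm²); Taking the union: the r=5.5 sphere at (7.5, 6.5) lies entirely inside the 17×12.5 cube, so the union is just the 17×12.5 cube — area = 212.50 mm²; (whole slice rotated 80° about Z — lengths, areas and connectivity unchanged). So its area = 212.50 mm². Layer 49 (z = 14.7): the cube is absent (z outside [0, 6.5]); the r=5.5 sphere at (7.5, 6.5) contributes a regular 16-gon of circumradius √(5.5²−3.2²) = 4.473 (area = (16/2)·4.473²·sin(360°/16) = 61.26 mm²); Taking the union: only the r=5.5 sphere at (7.5, 6.5) is present, so the union is just that shape — area = 61.26 mm²; (whole slice rotated 80° about Z — lengths, areas and connectivity unchanged). So its area = 61.26 mm². Layer 21 is larger (212.50 vs 61.26 mm²).

layer 21 (z = 6.3 mm)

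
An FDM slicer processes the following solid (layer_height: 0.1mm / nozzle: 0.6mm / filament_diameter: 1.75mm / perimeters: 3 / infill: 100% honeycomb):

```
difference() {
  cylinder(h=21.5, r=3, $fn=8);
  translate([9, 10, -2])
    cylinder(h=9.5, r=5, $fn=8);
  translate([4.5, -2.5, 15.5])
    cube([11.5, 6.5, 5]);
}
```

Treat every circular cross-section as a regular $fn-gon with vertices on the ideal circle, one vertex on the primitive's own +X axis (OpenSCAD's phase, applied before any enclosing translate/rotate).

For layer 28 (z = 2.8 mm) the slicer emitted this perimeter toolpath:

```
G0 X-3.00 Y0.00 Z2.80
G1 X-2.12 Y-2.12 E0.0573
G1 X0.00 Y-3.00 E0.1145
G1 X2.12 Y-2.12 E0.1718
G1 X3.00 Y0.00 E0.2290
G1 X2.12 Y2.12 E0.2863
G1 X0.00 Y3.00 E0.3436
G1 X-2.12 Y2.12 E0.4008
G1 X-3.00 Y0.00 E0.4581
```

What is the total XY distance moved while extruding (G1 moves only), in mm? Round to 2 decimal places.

Sum the Euclidean lengths of each G1 segment: total = 18.36 mm.

18.36 mm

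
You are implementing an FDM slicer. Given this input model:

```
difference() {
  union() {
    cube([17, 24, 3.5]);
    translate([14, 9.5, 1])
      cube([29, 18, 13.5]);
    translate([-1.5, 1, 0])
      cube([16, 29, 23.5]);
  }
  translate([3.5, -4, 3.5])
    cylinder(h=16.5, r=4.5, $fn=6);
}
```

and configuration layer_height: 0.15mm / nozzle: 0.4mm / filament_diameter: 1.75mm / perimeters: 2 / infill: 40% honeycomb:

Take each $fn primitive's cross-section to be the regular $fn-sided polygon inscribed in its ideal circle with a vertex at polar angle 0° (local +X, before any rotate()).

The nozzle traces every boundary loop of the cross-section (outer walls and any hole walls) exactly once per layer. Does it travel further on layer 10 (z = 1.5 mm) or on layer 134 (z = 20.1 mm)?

layer 10 (z = 1.5 mm)

Layer 10 (z = 1.5): the 17×24 cube contributes its full rectangle (perimeter 82.00 mm); the cube at (14, 9.5) (footprint 29×18) is included at this height (perimeter 94.00 mm); the 16×29 cube at (-1.5, 1) contributes its full rectangle (perimeter 90.00 mm); Combining (union): the regions partially overlap (shared area 378.75 mm²), so the edge portions inside another operand are dropped and the merged outline is re-measured after clipping — boundary = 149.00 mm; the cylinder at (3.5, -4) is not intersected at this z (z outside [3.5, 20]); After the difference (first − rest): none of the subtracted shapes is present at this height, so that combined region is unchanged — boundary = 149.00 mm. So its perimeter = 149.00 mm. Layer 134 (z = 20.1): the cube does not reach this height (z outside [0, 3.5]); the cube at (14, 9.5) does not reach this height (z outside [1, 14.5]); the cube at (-1.5, 1) (footprint 16×29) is included at this height (perimeter 90.00 mm); Taking the union: only the 16×29 cube at (-1.5, 1) is present, so the union is just that shape — boundary = 90.00 mm; the cylinder at (3.5, -4) does not reach this height (z outside [3.5, 20]); After the difference (first − rest): none of the subtracted shapes is present at this height, so the result so far is unchanged — boundary = 90.00 mm. So its perimeter = 90.00 mm. Layer 10 is larger (149.00 vs 90.00 mm).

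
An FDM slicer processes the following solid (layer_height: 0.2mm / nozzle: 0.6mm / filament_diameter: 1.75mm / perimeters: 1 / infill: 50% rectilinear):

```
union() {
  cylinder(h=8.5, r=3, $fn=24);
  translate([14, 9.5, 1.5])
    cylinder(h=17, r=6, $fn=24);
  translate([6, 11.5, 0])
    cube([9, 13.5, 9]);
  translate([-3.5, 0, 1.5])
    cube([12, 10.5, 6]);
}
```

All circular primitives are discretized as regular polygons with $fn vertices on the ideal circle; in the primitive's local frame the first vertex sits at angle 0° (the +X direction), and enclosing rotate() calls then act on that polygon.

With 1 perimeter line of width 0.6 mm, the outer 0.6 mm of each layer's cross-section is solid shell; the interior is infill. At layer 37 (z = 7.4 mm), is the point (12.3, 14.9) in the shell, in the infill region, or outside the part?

At z = 7.4 mm: the r=3 cylinder gives a regular 24-gon of circumradius 3 (constant along its height); the r=6 cylinder at (14, 9.5) contributes a regular 24-gon of circumradius 6; the cube at (6, 11.5) is present — its section is the full 9×13.5 rectangle; the cube at (-3.5, 0) is present — its section is the full 12×10.5 rectangle; Taking the union: the regions partially overlap (shared area 35.31 mm²), so overlapping operands fuse into one piece — 1 connected region. Overall, the cross-section is a single solid region. The nearest boundary edge runs (15.00, 25.00)→(15.00, 15.37); distance from the point to it = 2.74 mm. The point is inside the cross-section and 2.74 mm from the nearest boundary — more than the 0.6 mm shell width (1 × 0.6), so it's in the infill interior.

infill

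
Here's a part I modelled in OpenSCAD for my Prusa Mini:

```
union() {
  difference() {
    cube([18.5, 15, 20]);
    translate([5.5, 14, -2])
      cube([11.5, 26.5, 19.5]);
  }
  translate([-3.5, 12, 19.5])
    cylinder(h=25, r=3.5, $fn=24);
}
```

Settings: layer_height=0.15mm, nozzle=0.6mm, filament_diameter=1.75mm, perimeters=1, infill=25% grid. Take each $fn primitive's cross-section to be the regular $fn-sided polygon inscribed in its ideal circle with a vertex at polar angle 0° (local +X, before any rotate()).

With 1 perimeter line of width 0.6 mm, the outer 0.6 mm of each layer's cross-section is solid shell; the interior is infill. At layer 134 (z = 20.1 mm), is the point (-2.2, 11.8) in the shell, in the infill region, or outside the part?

infill

At z = 20.1 mm: the cube does not reach this height (z outside [0, 20]); the cube at (5.5, 14) does not reach this height (z outside [-2, 17.5]); Taking the first minus the rest: the first operand is absent here, so nothing remains; the cylinder at (-3.5, 12): section is a regular 24-gon, circumradius r=3.5; Taking the union: only the r=3.5 cylinder at (-3.5, 12) is present, so the union is just that shape — 1 connected region. Overall, the cross-section is a single solid region. The nearest boundary edge runs (-0.12, 11.09)→(0.00, 12.00); distance from the point to it = 2.16 mm. The point is inside the cross-section and 2.16 mm from the nearest boundary — more than the 0.6 mm shell width (1 × 0.6), so it's in the infill interior.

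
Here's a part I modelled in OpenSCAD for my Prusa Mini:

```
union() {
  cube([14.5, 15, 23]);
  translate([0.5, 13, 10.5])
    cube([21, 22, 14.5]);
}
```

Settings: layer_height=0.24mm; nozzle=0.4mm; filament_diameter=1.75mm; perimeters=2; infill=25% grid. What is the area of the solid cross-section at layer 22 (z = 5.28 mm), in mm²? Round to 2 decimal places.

217.50 mm²

At z = 5.28 mm: the 14.5×15 cube contributes its full rectangle (area 217.50 mm²); the cube at (0.5, 13) is not intersected at this z (z outside [10.5, 25]); Merging all regions: only the 14.5×15 cube is present, so the union is just that shape — area = 217.50 mm². Overall, the cross-section is a single solid region. Net area = 217.50 mm².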